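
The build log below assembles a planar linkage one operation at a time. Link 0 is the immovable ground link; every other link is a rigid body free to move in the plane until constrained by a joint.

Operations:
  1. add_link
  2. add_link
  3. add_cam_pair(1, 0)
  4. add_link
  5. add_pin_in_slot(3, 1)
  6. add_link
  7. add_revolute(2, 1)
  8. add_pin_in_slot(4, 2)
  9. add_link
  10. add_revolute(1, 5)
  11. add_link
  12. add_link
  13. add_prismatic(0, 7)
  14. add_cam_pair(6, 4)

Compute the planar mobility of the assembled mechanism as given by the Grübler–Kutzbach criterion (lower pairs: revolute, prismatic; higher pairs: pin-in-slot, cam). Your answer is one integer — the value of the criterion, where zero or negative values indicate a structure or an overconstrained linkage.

L=1 J1=0 J2=0
add link → L=2 J1=0 J2=0
add link → L=3 J1=0 J2=0
C@1,0 dof=2 J2 → L=3 J1=0 J2=1
add link → L=4 J1=0 J2=1
PS@3,1 dof=2 J2 → L=4 J1=0 J2=2
add link → L=5 J1=0 J2=2
R@2,1 dof=1 J1 → L=5 J1=1 J2=2
PS@4,2 dof=2 J2 → L=5 J1=1 J2=3
add link → L=6 J1=1 J2=3
R@1,5 dof=1 J1 → L=6 J1=2 J2=3
add link → L=7 J1=2 J2=3
add link → L=8 J1=2 J2=3
P@0,7 dof=1 J1 → L=8 J1=3 J2=3
C@6,4 dof=2 J2 → L=8 J1=3 J2=4
M=3(L−1)−2J1−J2=3·7−2·3−4=11

M = 11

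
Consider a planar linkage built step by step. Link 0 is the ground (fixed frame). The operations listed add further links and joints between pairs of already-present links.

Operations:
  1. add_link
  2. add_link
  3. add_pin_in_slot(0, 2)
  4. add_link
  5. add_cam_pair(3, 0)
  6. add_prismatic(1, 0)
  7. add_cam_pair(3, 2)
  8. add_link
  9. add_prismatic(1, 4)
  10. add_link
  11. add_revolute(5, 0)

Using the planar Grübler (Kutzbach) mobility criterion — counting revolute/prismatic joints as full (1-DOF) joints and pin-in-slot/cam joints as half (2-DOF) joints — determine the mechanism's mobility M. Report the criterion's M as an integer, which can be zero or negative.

[1;0;0] (link 0 is ground)
L+ [2;0;0]
L+ [3;0;0]
PS(0,2)∈J2 [3;0;1]
L+ [4;0;1]
C(3,0)∈J2 [4;0;2]
P(1,0)∈J1 [4;1;2]
C(3,2)∈J2 [4;1;3]
L+ [5;1;3]
P(1,4)∈J1 [5;2;3]
L+ [6;2;3]
R(5,0)∈J1 [6;3;3]
mobility = 15 − 6 − 3 = 6

M = 6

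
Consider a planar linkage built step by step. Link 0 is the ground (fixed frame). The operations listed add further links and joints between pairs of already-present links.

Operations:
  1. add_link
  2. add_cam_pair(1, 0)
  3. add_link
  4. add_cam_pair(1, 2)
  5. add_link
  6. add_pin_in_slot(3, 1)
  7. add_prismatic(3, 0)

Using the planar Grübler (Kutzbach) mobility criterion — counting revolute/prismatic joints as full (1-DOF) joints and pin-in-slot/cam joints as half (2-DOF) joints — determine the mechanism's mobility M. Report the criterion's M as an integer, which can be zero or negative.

M = 4

ground; <1,0,0>
#1 <2,0,0>
C:1↔0 J2 <2,0,1>
#2 <3,0,1>
C:1↔2 J2 <3,0,2>
#3 <4,0,2>
PS:3↔1 J2 <4,0,3>
P:3↔0 J1 <4,1,3>
3×3 − 2×1 − 1×3 = 4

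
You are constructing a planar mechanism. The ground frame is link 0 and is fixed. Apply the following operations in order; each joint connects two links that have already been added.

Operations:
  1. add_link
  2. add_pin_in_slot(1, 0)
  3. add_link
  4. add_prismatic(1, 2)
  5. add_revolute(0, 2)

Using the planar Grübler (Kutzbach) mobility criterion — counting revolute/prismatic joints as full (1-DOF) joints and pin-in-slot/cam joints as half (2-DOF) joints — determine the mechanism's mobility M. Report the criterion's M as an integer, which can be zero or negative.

L=1 J1=0 J2=0
add link → L=2 J1=0 J2=0
PS@1,0 dof=2 J2 → L=2 J1=0 J2=1
add link → L=3 J1=0 J2=1
P@1,2 dof=1 J1 → L=3 J1=1 J2=1
R@0,2 dof=1 J1 → L=3 J1=2 J2=1
M=3(L−1)−2J1−J2=3·2−2·2−1=1

M = 1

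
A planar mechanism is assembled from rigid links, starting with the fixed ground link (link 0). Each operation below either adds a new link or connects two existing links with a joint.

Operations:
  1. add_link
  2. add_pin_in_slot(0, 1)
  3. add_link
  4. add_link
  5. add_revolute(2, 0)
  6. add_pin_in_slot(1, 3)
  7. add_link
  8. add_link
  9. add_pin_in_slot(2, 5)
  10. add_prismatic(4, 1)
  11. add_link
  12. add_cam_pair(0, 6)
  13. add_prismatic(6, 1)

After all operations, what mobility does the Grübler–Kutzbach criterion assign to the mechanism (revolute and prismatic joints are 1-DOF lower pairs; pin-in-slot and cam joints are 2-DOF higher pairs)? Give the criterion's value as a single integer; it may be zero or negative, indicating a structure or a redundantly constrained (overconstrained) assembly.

ground; <1,0,0>
#1 <2,0,0>
PS:0↔1 J2 <2,0,1>
#2 <3,0,1>
#3 <4,0,1>
R:2↔0 J1 <4,1,1>
PS:1↔3 J2 <4,1,2>
#4 <5,1,2>
#5 <6,1,2>
PS:2↔5 J2 <6,1,3>
P:4↔1 J1 <6,2,3>
#6 <7,2,3>
C:0↔6 J2 <7,2,4>
P:6↔1 J1 <7,3,4>
3×6 − 2×3 − 1×4 = 8

M = 8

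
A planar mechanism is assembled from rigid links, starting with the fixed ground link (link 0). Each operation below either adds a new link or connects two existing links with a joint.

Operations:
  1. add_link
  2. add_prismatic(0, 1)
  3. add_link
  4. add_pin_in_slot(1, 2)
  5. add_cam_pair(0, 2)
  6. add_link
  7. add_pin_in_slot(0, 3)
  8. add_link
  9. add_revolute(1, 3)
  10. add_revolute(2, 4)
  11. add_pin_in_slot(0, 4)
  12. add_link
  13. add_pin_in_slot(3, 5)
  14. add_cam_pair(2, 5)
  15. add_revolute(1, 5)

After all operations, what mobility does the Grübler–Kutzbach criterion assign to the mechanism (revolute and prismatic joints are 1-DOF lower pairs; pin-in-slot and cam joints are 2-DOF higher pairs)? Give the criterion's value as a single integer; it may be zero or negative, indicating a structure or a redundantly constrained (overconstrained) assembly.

M = 1

[1;0;0] (link 0 is ground)
L+ [2;0;0]
P(0,1)∈J1 [2;1;0]
L+ [3;1;0]
PS(1,2)∈J2 [3;1;1]
C(0,2)∈J2 [3;1;2]
L+ [4;1;2]
PS(0,3)∈J2 [4;1;3]
L+ [5;1;3]
R(1,3)∈J1 [5;2;3]
R(2,4)∈J1 [5;3;3]
PS(0,4)∈J2 [5;3;4]
L+ [6;3;4]
PS(3,5)∈J2 [6;3;5]
C(2,5)∈J2 [6;3;6]
R(1,5)∈J1 [6;4;6]
mobility = 15 − 8 − 6 = 1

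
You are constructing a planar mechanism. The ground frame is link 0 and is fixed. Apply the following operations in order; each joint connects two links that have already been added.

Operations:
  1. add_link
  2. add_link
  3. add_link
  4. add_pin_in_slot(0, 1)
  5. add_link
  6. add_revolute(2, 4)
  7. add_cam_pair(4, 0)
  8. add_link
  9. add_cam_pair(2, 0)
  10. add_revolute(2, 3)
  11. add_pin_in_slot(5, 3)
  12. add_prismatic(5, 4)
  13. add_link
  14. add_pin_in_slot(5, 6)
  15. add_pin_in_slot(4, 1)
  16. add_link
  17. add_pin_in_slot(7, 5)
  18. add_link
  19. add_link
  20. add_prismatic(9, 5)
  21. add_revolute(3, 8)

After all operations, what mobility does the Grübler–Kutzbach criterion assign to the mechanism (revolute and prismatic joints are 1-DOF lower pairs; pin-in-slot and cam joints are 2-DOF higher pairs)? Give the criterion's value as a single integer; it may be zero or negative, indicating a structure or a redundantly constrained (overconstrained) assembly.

M = 10

ground; <1,0,0>
#1 <2,0,0>
#2 <3,0,0>
#3 <4,0,0>
PS:0↔1 J2 <4,0,1>
#4 <5,0,1>
R:2↔4 J1 <5,1,1>
C:4↔0 J2 <5,1,2>
#5 <6,1,2>
C:2↔0 J2 <6,1,3>
R:2↔3 J1 <6,2,3>
PS:5↔3 J2 <6,2,4>
P:5↔4 J1 <6,3,4>
#6 <7,3,4>
PS:5↔6 J2 <7,3,5>
PS:4↔1 J2 <7,3,6>
#7 <8,3,6>
PS:7↔5 J2 <8,3,7>
#8 <9,3,7>
#9 <10,3,7>
P:9↔5 J1 <10,4,7>
R:3↔8 J1 <10,5,7>
3×9 − 2×5 − 1×7 = 10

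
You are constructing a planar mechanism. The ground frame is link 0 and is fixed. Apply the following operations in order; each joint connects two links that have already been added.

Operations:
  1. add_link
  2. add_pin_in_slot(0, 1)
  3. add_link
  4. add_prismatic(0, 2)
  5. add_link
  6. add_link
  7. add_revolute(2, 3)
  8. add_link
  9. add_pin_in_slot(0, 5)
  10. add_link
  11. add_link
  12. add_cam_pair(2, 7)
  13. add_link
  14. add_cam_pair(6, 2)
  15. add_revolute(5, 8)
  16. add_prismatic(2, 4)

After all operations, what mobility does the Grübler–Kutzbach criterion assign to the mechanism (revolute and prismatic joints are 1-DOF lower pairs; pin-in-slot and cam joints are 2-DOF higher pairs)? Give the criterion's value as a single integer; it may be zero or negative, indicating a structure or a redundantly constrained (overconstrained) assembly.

L=1 J1=0 J2=0
add link → L=2 J1=0 J2=0
PS@0,1 dof=2 J2 → L=2 J1=0 J2=1
add link → L=3 J1=0 J2=1
P@0,2 dof=1 J1 → L=3 J1=1 J2=1
add link → L=4 J1=1 J2=1
add link → L=5 J1=1 J2=1
R@2,3 dof=1 J1 → L=5 J1=2 J2=1
add link → L=6 J1=2 J2=1
PS@0,5 dof=2 J2 → L=6 J1=2 J2=2
add link → L=7 J1=2 J2=2
add link → L=8 J1=2 J2=2
C@2,7 dof=2 J2 → L=8 J1=2 J2=3
add link → L=9 J1=2 J2=3
C@6,2 dof=2 J2 → L=9 J1=2 J2=4
R@5,8 dof=1 J1 → L=9 J1=3 J2=4
P@2,4 dof=1 J1 → L=9 J1=4 J2=4
M=3(L−1)−2J1−J2=3·8−2·4−4=12

M = 12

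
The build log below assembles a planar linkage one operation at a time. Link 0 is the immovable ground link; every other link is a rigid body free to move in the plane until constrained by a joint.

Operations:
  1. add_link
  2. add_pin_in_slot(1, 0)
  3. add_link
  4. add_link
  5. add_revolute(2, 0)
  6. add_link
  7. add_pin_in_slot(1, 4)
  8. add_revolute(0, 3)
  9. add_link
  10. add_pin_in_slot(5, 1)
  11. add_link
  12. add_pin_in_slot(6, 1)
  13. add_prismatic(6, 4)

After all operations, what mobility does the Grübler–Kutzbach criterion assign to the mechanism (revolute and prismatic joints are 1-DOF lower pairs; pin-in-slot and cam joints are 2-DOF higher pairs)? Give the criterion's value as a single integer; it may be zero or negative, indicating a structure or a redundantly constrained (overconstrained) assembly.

link 0 = ground. State L|J1|J2 = 1|0|0
+link1  2|0|0
PS(1,0) f=2→J2  2|0|1
+link2  3|0|1
+link3  4|0|1
R(2,0) f=1→J1  4|1|1
+link4  5|1|1
PS(1,4) f=2→J2  5|1|2
R(0,3) f=1→J1  5|2|2
+link5  6|2|2
PS(5,1) f=2→J2  6|2|3
+link6  7|2|3
PS(6,1) f=2→J2  7|2|4
P(6,4) f=1→J1  7|3|4
M = 3(7−1)−2·3−4 = 18−6−4 = 8

M = 8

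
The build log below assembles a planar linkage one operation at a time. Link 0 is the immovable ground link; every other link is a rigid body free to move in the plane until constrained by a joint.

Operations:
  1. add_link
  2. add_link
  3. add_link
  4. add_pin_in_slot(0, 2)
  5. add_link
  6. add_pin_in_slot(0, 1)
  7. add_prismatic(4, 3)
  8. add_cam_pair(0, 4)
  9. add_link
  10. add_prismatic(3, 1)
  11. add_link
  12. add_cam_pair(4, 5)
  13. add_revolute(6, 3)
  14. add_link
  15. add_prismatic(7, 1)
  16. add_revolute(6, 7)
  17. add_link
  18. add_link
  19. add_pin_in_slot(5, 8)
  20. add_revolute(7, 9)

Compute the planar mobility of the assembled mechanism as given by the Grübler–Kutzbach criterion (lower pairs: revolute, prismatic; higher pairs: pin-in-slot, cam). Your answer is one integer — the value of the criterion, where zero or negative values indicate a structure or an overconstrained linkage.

M = 10

L=1 J1=0 J2=0
add link → L=2 J1=0 J2=0
add link → L=3 J1=0 J2=0
add link → L=4 J1=0 J2=0
PS@0,2 dof=2 J2 → L=4 J1=0 J2=1
add link → L=5 J1=0 J2=1
PS@0,1 dof=2 J2 → L=5 J1=0 J2=2
P@4,3 dof=1 J1 → L=5 J1=1 J2=2
C@0,4 dof=2 J2 → L=5 J1=1 J2=3
add link → L=6 J1=1 J2=3
P@3,1 dof=1 J1 → L=6 J1=2 J2=3
add link → L=7 J1=2 J2=3
C@4,5 dof=2 J2 → L=7 J1=2 J2=4
R@6,3 dof=1 J1 → L=7 J1=3 J2=4
add link → L=8 J1=3 J2=4
P@7,1 dof=1 J1 → L=8 J1=4 J2=4
R@6,7 dof=1 J1 → L=8 J1=5 J2=4
add link → L=9 J1=5 J2=4
add link → L=10 J1=5 J2=4
PS@5,8 dof=2 J2 → L=10 J1=5 J2=5
R@7,9 dof=1 J1 → L=10 J1=6 J2=5
M=3(L−1)−2J1−J2=3·9−2·6−5=10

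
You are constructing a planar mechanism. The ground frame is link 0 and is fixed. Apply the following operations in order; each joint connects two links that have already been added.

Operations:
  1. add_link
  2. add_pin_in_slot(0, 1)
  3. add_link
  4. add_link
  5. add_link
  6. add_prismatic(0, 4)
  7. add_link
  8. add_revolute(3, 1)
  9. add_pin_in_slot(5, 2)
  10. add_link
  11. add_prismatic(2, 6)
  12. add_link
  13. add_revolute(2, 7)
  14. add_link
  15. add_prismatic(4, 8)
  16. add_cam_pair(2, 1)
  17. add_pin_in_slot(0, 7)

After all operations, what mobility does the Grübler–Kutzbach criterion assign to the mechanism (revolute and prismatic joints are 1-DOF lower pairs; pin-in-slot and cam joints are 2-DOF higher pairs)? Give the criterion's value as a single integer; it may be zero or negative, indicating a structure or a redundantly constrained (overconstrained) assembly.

M = 10

(L,J1,J2)=(1,0,0); link0 fixed
link1: (2,0,0)
PS 0-1 [J2]: (2,0,1)
link2: (3,0,1)
link3: (4,0,1)
link4: (5,0,1)
P 0-4 [J1]: (5,1,1)
link5: (6,1,1)
R 3-1 [J1]: (6,2,1)
PS 5-2 [J2]: (6,2,2)
link6: (7,2,2)
P 2-6 [J1]: (7,3,2)
link7: (8,3,2)
R 2-7 [J1]: (8,4,2)
link8: (9,4,2)
P 4-8 [J1]: (9,5,2)
C 2-1 [J2]: (9,5,3)
PS 0-7 [J2]: (9,5,4)
Grübler: 3·8 − 2·5 − 4 = 10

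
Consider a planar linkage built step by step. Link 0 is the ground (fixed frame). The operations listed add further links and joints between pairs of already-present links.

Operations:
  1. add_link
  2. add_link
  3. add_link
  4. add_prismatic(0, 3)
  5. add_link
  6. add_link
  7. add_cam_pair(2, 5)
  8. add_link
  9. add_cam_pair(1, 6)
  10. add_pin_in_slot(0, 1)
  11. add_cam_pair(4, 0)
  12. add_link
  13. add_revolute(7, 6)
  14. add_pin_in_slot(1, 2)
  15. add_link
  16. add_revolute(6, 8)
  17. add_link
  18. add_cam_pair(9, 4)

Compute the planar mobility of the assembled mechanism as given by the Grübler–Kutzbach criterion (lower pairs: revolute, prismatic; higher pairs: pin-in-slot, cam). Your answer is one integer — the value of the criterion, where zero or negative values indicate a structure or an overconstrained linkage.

M = 15

ground; <1,0,0>
#1 <2,0,0>
#2 <3,0,0>
#3 <4,0,0>
P:0↔3 J1 <4,1,0>
#4 <5,1,0>
#5 <6,1,0>
C:2↔5 J2 <6,1,1>
#6 <7,1,1>
C:1↔6 J2 <7,1,2>
PS:0↔1 J2 <7,1,3>
C:4↔0 J2 <7,1,4>
#7 <8,1,4>
R:7↔6 J1 <8,2,4>
PS:1↔2 J2 <8,2,5>
#8 <9,2,5>
R:6↔8 J1 <9,3,5>
#9 <10,3,5>
C:9↔4 J2 <10,3,6>
3×9 − 2×3 − 1×6 = 15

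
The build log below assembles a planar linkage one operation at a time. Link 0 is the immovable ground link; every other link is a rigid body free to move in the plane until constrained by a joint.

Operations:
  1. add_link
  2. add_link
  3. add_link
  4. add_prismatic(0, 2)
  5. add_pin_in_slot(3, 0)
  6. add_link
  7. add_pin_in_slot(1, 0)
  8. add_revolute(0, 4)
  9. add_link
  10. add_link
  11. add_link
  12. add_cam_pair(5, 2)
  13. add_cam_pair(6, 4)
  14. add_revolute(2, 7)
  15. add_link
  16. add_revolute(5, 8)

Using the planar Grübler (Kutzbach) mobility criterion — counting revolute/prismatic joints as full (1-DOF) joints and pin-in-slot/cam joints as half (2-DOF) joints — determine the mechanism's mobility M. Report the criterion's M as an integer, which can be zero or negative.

[1;0;0] (link 0 is ground)
L+ [2;0;0]
L+ [3;0;0]
L+ [4;0;0]
P(0,2)∈J1 [4;1;0]
PS(3,0)∈J2 [4;1;1]
L+ [5;1;1]
PS(1,0)∈J2 [5;1;2]
R(0,4)∈J1 [5;2;2]
L+ [6;2;2]
L+ [7;2;2]
L+ [8;2;2]
C(5,2)∈J2 [8;2;3]
C(6,4)∈J2 [8;2;4]
R(2,7)∈J1 [8;3;4]
L+ [9;3;4]
R(5,8)∈J1 [9;4;4]
mobility = 24 − 8 − 4 = 12

M = 12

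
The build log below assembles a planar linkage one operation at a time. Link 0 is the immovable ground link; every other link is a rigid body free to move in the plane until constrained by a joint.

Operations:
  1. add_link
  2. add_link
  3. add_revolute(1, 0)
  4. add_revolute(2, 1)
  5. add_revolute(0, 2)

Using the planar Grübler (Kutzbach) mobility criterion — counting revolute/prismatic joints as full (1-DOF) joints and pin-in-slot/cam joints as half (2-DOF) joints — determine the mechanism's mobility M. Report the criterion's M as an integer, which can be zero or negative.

ground; <1,0,0>
#1 <2,0,0>
#2 <3,0,0>
R:1↔0 J1 <3,1,0>
R:2↔1 J1 <3,2,0>
R:0↔2 J1 <3,3,0>
3×2 − 2×3 − 1×0 = 0

M = 0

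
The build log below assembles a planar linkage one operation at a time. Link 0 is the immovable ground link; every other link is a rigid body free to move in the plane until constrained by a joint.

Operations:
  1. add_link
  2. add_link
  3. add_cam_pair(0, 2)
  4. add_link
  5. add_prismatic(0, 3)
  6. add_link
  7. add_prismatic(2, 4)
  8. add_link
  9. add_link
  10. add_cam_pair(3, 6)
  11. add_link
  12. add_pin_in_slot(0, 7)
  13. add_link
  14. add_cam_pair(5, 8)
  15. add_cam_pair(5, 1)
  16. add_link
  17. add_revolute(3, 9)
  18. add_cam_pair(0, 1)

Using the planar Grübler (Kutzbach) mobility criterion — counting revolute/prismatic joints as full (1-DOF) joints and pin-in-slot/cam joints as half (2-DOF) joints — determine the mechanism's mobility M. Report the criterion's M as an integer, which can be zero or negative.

L=1 J1=0 J2=0
add link → L=2 J1=0 J2=0
add link → L=3 J1=0 J2=0
C@0,2 dof=2 J2 → L=3 J1=0 J2=1
add link → L=4 J1=0 J2=1
P@0,3 dof=1 J1 → L=4 J1=1 J2=1
add link → L=5 J1=1 J2=1
P@2,4 dof=1 J1 → L=5 J1=2 J2=1
add link → L=6 J1=2 J2=1
add link → L=7 J1=2 J2=1
C@3,6 dof=2 J2 → L=7 J1=2 J2=2
add link → L=8 J1=2 J2=2
PS@0,7 dof=2 J2 → L=8 J1=2 J2=3
add link → L=9 J1=2 J2=3
C@5,8 dof=2 J2 → L=9 J1=2 J2=4
C@5,1 dof=2 J2 → L=9 J1=2 J2=5
add link → L=10 J1=2 J2=5
R@3,9 dof=1 J1 → L=10 J1=3 J2=5
C@0,1 dof=2 J2 → L=10 J1=3 J2=6
M=3(L−1)−2J1−J2=3·9−2·3−6=15

M = 15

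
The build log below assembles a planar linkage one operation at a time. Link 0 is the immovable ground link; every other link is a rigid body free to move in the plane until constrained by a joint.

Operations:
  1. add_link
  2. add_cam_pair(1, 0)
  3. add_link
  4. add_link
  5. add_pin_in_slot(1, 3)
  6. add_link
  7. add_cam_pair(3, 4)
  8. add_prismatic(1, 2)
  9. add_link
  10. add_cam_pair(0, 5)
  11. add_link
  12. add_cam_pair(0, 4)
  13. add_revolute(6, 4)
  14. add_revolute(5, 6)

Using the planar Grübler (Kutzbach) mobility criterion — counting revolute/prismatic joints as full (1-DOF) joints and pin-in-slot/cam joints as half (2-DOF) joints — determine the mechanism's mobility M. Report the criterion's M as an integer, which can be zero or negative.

link 0 = ground. State L|J1|J2 = 1|0|0
+link1  2|0|0
C(1,0) f=2→J2  2|0|1
+link2  3|0|1
+link3  4|0|1
PS(1,3) f=2→J2  4|0|2
+link4  5|0|2
C(3,4) f=2→J2  5|0|3
P(1,2) f=1→J1  5|1|3
+link5  6|1|3
C(0,5) f=2→J2  6|1|4
+link6  7|1|4
C(0,4) f=2→J2  7|1|5
R(6,4) f=1→J1  7|2|5
R(5,6) f=1→J1  7|3|5
M = 3(7−1)−2·3−5 = 18−6−5 = 7

M = 7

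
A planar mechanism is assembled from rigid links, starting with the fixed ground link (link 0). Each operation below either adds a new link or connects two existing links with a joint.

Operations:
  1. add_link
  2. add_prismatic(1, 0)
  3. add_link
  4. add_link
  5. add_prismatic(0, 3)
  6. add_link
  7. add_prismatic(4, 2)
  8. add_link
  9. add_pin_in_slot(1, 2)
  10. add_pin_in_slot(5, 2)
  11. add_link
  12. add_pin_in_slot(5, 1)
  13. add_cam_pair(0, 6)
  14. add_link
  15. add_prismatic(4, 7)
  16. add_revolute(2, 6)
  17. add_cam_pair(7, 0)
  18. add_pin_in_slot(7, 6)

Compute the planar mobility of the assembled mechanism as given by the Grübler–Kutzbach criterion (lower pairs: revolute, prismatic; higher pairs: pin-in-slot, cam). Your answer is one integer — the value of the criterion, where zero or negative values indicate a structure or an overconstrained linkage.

[1;0;0] (link 0 is ground)
L+ [2;0;0]
P(1,0)∈J1 [2;1;0]
L+ [3;1;0]
L+ [4;1;0]
P(0,3)∈J1 [4;2;0]
L+ [5;2;0]
P(4,2)∈J1 [5;3;0]
L+ [6;3;0]
PS(1,2)∈J2 [6;3;1]
PS(5,2)∈J2 [6;3;2]
L+ [7;3;2]
PS(5,1)∈J2 [7;3;3]
C(0,6)∈J2 [7;3;4]
L+ [8;3;4]
P(4,7)∈J1 [8;4;4]
R(2,6)∈J1 [8;5;4]
C(7,0)∈J2 [8;5;5]
PS(7,6)∈J2 [8;5;6]
mobility = 21 − 10 − 6 = 5

M = 5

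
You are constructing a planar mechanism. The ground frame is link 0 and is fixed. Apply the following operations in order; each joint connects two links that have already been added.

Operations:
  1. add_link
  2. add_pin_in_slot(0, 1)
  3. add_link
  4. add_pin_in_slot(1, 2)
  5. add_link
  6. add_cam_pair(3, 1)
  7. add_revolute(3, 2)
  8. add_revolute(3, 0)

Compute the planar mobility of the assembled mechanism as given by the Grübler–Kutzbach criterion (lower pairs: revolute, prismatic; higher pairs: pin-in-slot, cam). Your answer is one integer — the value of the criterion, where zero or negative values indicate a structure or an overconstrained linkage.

M = 2

[1;0;0] (link 0 is ground)
L+ [2;0;0]
PS(0,1)∈J2 [2;0;1]
L+ [3;0;1]
PS(1,2)∈J2 [3;0;2]
L+ [4;0;2]
C(3,1)∈J2 [4;0;3]
R(3,2)∈J1 [4;1;3]
R(3,0)∈J1 [4;2;3]
mobility = 9 − 4 − 3 = 2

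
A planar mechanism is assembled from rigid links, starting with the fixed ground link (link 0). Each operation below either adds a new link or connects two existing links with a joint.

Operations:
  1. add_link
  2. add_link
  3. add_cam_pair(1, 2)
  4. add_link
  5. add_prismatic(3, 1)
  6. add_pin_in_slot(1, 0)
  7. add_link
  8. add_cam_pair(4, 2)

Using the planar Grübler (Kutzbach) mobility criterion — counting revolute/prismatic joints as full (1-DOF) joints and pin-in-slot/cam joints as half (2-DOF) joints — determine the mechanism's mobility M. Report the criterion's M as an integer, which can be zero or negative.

(L,J1,J2)=(1,0,0); link0 fixed
link1: (2,0,0)
link2: (3,0,0)
C 1-2 [J2]: (3,0,1)
link3: (4,0,1)
P 3-1 [J1]: (4,1,1)
PS 1-0 [J2]: (4,1,2)
link4: (5,1,2)
C 4-2 [J2]: (5,1,3)
Grübler: 3·4 − 2·1 − 3 = 7

M = 7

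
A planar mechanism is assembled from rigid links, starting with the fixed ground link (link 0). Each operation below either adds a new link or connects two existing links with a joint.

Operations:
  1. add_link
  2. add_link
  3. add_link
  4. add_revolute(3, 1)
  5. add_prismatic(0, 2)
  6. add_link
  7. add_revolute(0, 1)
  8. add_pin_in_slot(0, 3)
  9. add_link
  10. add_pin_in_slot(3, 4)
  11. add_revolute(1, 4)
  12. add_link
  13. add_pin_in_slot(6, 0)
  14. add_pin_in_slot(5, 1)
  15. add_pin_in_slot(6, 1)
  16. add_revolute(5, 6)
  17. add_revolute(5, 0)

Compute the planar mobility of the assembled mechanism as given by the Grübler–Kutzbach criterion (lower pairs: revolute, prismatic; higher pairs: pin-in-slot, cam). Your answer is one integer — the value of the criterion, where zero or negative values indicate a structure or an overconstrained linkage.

M = 1

[1;0;0] (link 0 is ground)
L+ [2;0;0]
L+ [3;0;0]
L+ [4;0;0]
R(3,1)∈J1 [4;1;0]
P(0,2)∈J1 [4;2;0]
L+ [5;2;0]
R(0,1)∈J1 [5;3;0]
PS(0,3)∈J2 [5;3;1]
L+ [6;3;1]
PS(3,4)∈J2 [6;3;2]
R(1,4)∈J1 [6;4;2]
L+ [7;4;2]
PS(6,0)∈J2 [7;4;3]
PS(5,1)∈J2 [7;4;4]
PS(6,1)∈J2 [7;4;5]
R(5,6)∈J1 [7;5;5]
R(5,0)∈J1 [7;6;5]
mobility = 18 − 12 − 5 = 1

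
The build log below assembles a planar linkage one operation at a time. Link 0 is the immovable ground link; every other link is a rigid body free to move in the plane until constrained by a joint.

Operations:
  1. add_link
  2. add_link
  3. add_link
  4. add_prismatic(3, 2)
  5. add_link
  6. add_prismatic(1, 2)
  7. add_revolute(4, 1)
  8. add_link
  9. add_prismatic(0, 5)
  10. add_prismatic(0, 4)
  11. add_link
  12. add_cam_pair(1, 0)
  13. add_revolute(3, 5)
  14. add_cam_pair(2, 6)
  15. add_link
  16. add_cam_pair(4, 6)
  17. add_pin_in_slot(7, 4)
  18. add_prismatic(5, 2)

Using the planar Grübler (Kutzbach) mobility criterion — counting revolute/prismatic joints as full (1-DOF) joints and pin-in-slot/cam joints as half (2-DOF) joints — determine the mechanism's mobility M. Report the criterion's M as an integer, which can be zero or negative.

M = 3

ground; <1,0,0>
#1 <2,0,0>
#2 <3,0,0>
#3 <4,0,0>
P:3↔2 J1 <4,1,0>
#4 <5,1,0>
P:1↔2 J1 <5,2,0>
R:4↔1 J1 <5,3,0>
#5 <6,3,0>
P:0↔5 J1 <6,4,0>
P:0↔4 J1 <6,5,0>
#6 <7,5,0>
C:1↔0 J2 <7,5,1>
R:3↔5 J1 <7,6,1>
C:2↔6 J2 <7,6,2>
#7 <8,6,2>
C:4↔6 J2 <8,6,3>
PS:7↔4 J2 <8,6,4>
P:5↔2 J1 <8,7,4>
3×7 − 2×7 − 1×4 = 3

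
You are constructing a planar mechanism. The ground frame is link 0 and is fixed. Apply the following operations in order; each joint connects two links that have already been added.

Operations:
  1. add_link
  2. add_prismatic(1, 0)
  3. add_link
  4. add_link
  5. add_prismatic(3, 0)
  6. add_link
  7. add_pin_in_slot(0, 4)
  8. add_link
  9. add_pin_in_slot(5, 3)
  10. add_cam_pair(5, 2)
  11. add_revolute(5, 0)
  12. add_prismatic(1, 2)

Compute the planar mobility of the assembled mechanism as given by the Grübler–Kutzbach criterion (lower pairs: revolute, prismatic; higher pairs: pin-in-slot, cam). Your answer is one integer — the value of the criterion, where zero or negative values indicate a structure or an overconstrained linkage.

link 0 = ground. State L|J1|J2 = 1|0|0
+link1  2|0|0
P(1,0) f=1→J1  2|1|0
+link2  3|1|0
+link3  4|1|0
P(3,0) f=1→J1  4|2|0
+link4  5|2|0
PS(0,4) f=2→J2  5|2|1
+link5  6|2|1
PS(5,3) f=2→J2  6|2|2
C(5,2) f=2→J2  6|2|3
R(5,0) f=1→J1  6|3|3
P(1,2) f=1→J1  6|4|3
M = 3(6−1)−2·4−3 = 15−8−3 = 4

M = 4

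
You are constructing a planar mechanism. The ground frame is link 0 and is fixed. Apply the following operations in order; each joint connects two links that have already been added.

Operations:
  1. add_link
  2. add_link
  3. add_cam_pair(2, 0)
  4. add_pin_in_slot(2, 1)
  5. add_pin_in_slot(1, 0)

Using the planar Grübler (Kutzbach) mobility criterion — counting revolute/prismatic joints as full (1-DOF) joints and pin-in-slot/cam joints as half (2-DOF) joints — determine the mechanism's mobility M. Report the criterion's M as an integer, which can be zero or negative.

link 0 = ground. State L|J1|J2 = 1|0|0
+link1  2|0|0
+link2  3|0|0
C(2,0) f=2→J2  3|0|1
PS(2,1) f=2→J2  3|0|2
PS(1,0) f=2→J2  3|0|3
M = 3(3−1)−2·0−3 = 6−0−3 = 3

M = 3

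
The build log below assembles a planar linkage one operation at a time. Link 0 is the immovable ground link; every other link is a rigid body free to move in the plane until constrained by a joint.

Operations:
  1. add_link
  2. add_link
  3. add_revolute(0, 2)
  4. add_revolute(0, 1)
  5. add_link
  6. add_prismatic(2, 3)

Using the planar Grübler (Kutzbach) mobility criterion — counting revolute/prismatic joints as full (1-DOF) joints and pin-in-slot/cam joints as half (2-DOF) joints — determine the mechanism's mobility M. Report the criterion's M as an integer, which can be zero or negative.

M = 3

(L,J1,J2)=(1,0,0); link0 fixed
link1: (2,0,0)
link2: (3,0,0)
R 0-2 [J1]: (3,1,0)
R 0-1 [J1]: (3,2,0)
link3: (4,2,0)
P 2-3 [J1]: (4,3,0)
Grübler: 3·3 − 2·3 − 0 = 3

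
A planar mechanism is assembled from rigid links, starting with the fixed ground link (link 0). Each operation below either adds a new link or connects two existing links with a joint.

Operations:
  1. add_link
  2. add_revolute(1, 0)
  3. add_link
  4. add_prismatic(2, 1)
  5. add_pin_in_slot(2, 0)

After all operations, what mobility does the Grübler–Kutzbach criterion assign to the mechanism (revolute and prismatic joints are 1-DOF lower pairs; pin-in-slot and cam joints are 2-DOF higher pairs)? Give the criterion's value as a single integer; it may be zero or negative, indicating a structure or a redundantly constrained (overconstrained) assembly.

M = 1

ground; <1,0,0>
#1 <2,0,0>
R:1↔0 J1 <2,1,0>
#2 <3,1,0>
P:2↔1 J1 <3,2,0>
PS:2↔0 J2 <3,2,1>
3×2 − 2×2 − 1×1 = 1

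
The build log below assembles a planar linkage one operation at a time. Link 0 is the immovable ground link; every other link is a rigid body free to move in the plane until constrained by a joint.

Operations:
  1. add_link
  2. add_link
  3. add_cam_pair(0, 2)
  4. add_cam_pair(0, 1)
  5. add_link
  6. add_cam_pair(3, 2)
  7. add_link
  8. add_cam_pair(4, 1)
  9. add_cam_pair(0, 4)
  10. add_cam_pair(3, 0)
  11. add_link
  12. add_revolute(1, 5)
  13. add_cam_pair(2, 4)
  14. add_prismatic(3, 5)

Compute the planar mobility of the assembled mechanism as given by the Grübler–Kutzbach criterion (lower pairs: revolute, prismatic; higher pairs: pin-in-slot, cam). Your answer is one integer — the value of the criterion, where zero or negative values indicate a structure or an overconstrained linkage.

link 0 = ground. State L|J1|J2 = 1|0|0
+link1  2|0|0
+link2  3|0|0
C(0,2) f=2→J2  3|0|1
C(0,1) f=2→J2  3|0|2
+link3  4|0|2
C(3,2) f=2→J2  4|0|3
+link4  5|0|3
C(4,1) f=2→J2  5|0|4
C(0,4) f=2→J2  5|0|5
C(3,0) f=2→J2  5|0|6
+link5  6|0|6
R(1,5) f=1→J1  6|1|6
C(2,4) f=2→J2  6|1|7
P(3,5) f=1→J1  6|2|7
M = 3(6−1)−2·2−7 = 15−4−7 = 4

M = 4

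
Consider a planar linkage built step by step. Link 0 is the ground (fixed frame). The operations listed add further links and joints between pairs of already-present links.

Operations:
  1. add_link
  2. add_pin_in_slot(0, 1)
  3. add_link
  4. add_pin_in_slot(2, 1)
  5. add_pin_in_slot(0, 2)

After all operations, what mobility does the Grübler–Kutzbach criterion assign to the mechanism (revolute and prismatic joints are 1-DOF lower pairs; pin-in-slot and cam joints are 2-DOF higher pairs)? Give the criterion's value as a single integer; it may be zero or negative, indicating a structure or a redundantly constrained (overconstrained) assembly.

M = 3

[1;0;0] (link 0 is ground)
L+ [2;0;0]
PS(0,1)∈J2 [2;0;1]
L+ [3;0;1]
PS(2,1)∈J2 [3;0;2]
PS(0,2)∈J2 [3;0;3]
mobility = 6 − 0 − 3 = 3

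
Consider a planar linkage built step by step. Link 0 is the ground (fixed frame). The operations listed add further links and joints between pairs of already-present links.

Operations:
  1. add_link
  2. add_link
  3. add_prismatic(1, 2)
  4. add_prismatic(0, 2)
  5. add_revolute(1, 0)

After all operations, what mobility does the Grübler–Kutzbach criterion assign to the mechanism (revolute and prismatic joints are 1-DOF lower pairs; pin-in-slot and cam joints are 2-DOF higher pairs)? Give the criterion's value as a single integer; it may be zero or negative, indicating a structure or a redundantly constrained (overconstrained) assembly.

ground; <1,0,0>
#1 <2,0,0>
#2 <3,0,0>
P:1↔2 J1 <3,1,0>
P:0↔2 J1 <3,2,0>
R:1↔0 J1 <3,3,0>
3×2 − 2×3 − 1×0 = 0

M = 0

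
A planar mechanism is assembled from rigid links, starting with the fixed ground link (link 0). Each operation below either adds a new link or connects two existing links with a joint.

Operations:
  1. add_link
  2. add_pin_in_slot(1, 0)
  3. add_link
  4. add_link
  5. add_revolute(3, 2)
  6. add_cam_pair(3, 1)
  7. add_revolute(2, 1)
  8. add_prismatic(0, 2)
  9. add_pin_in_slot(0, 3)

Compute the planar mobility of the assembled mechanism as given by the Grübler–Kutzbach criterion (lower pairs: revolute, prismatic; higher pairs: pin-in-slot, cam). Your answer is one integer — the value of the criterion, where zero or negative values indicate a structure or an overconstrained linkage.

M = 0

link 0 = ground. State L|J1|J2 = 1|0|0
+link1  2|0|0
PS(1,0) f=2→J2  2|0|1
+link2  3|0|1
+link3  4|0|1
R(3,2) f=1→J1  4|1|1
C(3,1) f=2→J2  4|1|2
R(2,1) f=1→J1  4|2|2
P(0,2) f=1→J1  4|3|2
PS(0,3) f=2→J2  4|3|3
M = 3(4−1)−2·3−3 = 9−6−3 = 0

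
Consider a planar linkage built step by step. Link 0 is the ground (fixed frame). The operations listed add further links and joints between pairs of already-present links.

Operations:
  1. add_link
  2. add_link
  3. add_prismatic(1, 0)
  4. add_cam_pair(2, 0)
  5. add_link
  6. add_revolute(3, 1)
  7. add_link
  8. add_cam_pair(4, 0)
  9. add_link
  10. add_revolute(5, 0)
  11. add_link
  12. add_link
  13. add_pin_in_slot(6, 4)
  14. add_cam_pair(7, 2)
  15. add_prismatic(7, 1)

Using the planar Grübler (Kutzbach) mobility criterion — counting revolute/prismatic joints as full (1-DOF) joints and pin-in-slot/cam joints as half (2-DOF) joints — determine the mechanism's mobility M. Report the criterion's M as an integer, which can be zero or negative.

ground; <1,0,0>
#1 <2,0,0>
#2 <3,0,0>
P:1↔0 J1 <3,1,0>
C:2↔0 J2 <3,1,1>
#3 <4,1,1>
R:3↔1 J1 <4,2,1>
#4 <5,2,1>
C:4↔0 J2 <5,2,2>
#5 <6,2,2>
R:5↔0 J1 <6,3,2>
#6 <7,3,2>
#7 <8,3,2>
PS:6↔4 J2 <8,3,3>
C:7↔2 J2 <8,3,4>
P:7↔1 J1 <8,4,4>
3×7 − 2×4 − 1×4 = 9

M = 9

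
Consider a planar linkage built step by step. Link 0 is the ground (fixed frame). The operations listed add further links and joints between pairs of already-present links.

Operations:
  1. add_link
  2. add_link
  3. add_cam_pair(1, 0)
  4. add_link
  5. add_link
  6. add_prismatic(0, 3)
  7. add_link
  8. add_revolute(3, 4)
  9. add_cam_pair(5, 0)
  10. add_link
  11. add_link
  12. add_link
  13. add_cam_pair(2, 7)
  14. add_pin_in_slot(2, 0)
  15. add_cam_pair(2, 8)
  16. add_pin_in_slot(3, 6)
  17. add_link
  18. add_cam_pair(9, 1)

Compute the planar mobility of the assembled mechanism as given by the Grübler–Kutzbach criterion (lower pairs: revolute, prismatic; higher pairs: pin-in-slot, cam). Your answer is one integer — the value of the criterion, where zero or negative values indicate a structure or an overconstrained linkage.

M = 16

L=1 J1=0 J2=0
add link → L=2 J1=0 J2=0
add link → L=3 J1=0 J2=0
C@1,0 dof=2 J2 → L=3 J1=0 J2=1
add link → L=4 J1=0 J2=1
add link → L=5 J1=0 J2=1
P@0,3 dof=1 J1 → L=5 J1=1 J2=1
add link → L=6 J1=1 J2=1
R@3,4 dof=1 J1 → L=6 J1=2 J2=1
C@5,0 dof=2 J2 → L=6 J1=2 J2=2
add link → L=7 J1=2 J2=2
add link → L=8 J1=2 J2=2
add link → L=9 J1=2 J2=2
C@2,7 dof=2 J2 → L=9 J1=2 J2=3
PS@2,0 dof=2 J2 → L=9 J1=2 J2=4
C@2,8 dof=2 J2 → L=9 J1=2 J2=5
PS@3,6 dof=2 J2 → L=9 J1=2 J2=6
add link → L=10 J1=2 J2=6
C@9,1 dof=2 J2 → L=10 J1=2 J2=7
M=3(L−1)−2J1−J2=3·9−2·2−7=16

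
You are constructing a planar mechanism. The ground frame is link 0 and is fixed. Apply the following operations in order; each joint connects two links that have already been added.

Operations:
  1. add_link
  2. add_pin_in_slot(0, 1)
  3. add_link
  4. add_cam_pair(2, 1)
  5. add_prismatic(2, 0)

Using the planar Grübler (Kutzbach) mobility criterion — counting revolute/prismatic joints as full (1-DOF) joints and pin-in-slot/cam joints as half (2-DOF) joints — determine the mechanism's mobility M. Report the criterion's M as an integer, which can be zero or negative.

M = 2

L=1 J1=0 J2=0
add link → L=2 J1=0 J2=0
PS@0,1 dof=2 J2 → L=2 J1=0 J2=1
add link → L=3 J1=0 J2=1
C@2,1 dof=2 J2 → L=3 J1=0 J2=2
P@2,0 dof=1 J1 → L=3 J1=1 J2=2
M=3(L−1)−2J1−J2=3·2−2·1−2=2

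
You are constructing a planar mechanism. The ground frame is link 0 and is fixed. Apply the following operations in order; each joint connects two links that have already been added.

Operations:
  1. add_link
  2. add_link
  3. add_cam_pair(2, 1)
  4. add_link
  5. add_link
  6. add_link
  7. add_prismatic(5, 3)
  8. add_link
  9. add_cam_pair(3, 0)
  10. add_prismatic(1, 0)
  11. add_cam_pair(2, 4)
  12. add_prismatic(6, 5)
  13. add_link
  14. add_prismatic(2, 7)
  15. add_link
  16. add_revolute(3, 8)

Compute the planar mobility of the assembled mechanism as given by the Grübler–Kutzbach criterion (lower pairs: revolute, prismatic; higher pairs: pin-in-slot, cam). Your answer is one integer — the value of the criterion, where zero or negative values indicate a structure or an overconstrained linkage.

M = 11

ground; <1,0,0>
#1 <2,0,0>
#2 <3,0,0>
C:2↔1 J2 <3,0,1>
#3 <4,0,1>
#4 <5,0,1>
#5 <6,0,1>
P:5↔3 J1 <6,1,1>
#6 <7,1,1>
C:3↔0 J2 <7,1,2>
P:1↔0 J1 <7,2,2>
C:2↔4 J2 <7,2,3>
P:6↔5 J1 <7,3,3>
#7 <8,3,3>
P:2↔7 J1 <8,4,3>
#8 <9,4,3>
R:3↔8 J1 <9,5,3>
3×8 − 2×5 − 1×3 = 11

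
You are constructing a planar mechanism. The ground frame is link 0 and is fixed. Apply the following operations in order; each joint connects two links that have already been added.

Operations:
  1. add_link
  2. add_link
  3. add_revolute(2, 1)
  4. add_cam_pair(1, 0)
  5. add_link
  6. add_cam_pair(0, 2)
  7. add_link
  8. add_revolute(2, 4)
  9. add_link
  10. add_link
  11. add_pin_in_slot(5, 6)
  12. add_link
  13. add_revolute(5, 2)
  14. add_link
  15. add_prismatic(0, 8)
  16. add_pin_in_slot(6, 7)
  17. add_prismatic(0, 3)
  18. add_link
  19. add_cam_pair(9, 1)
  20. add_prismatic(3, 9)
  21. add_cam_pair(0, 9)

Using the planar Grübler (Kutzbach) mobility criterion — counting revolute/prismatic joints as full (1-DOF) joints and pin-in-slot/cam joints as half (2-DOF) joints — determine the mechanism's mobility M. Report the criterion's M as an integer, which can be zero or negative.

M = 9

(L,J1,J2)=(1,0,0); link0 fixed
link1: (2,0,0)
link2: (3,0,0)
R 2-1 [J1]: (3,1,0)
C 1-0 [J2]: (3,1,1)
link3: (4,1,1)
C 0-2 [J2]: (4,1,2)
link4: (5,1,2)
R 2-4 [J1]: (5,2,2)
link5: (6,2,2)
link6: (7,2,2)
PS 5-6 [J2]: (7,2,3)
link7: (8,2,3)
R 5-2 [J1]: (8,3,3)
link8: (9,3,3)
P 0-8 [J1]: (9,4,3)
PS 6-7 [J2]: (9,4,4)
P 0-3 [J1]: (9,5,4)
link9: (10,5,4)
C 9-1 [J2]: (10,5,5)
P 3-9 [J1]: (10,6,5)
C 0-9 [J2]: (10,6,6)
Grübler: 3·9 − 2·6 − 6 = 9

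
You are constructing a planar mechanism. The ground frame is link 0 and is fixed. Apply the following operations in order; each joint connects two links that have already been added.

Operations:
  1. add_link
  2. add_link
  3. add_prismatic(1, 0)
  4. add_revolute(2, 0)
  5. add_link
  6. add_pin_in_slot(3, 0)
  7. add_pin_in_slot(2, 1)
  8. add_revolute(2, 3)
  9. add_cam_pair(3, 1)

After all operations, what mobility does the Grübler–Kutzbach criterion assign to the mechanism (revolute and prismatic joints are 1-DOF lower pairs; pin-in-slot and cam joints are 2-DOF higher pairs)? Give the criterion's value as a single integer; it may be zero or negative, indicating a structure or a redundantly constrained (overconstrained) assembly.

ground; <1,0,0>
#1 <2,0,0>
#2 <3,0,0>
P:1↔0 J1 <3,1,0>
R:2↔0 J1 <3,2,0>
#3 <4,2,0>
PS:3↔0 J2 <4,2,1>
PS:2↔1 J2 <4,2,2>
R:2↔3 J1 <4,3,2>
C:3↔1 J2 <4,3,3>
3×3 − 2×3 − 1×3 = 0

M = 0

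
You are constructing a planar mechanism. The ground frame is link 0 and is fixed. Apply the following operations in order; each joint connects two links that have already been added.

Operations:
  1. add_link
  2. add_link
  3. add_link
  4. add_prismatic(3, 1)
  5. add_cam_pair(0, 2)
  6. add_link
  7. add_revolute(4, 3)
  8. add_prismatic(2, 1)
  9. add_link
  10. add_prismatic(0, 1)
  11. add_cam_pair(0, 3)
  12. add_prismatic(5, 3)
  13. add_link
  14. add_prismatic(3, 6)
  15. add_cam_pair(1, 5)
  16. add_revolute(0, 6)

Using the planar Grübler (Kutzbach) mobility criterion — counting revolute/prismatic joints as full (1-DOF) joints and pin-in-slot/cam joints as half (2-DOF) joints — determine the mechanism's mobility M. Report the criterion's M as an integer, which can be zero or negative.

[1;0;0] (link 0 is ground)
L+ [2;0;0]
L+ [3;0;0]
L+ [4;0;0]
P(3,1)∈J1 [4;1;0]
C(0,2)∈J2 [4;1;1]
L+ [5;1;1]
R(4,3)∈J1 [5;2;1]
P(2,1)∈J1 [5;3;1]
L+ [6;3;1]
P(0,1)∈J1 [6;4;1]
C(0,3)∈J2 [6;4;2]
P(5,3)∈J1 [6;5;2]
L+ [7;5;2]
P(3,6)∈J1 [7;6;2]
C(1,5)∈J2 [7;6;3]
R(0,6)∈J1 [7;7;3]
mobility = 18 − 14 − 3 = 1

M = 1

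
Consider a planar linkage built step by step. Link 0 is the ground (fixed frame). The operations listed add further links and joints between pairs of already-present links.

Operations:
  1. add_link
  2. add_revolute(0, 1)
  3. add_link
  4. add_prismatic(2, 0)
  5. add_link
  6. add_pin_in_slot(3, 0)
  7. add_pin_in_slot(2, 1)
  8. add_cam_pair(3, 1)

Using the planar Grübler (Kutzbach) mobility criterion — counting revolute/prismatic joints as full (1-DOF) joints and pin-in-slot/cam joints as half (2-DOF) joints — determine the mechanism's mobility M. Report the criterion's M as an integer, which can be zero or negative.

M = 2

ground; <1,0,0>
#1 <2,0,0>
R:0↔1 J1 <2,1,0>
#2 <3,1,0>
P:2↔0 J1 <3,2,0>
#3 <4,2,0>
PS:3↔0 J2 <4,2,1>
PS:2↔1 J2 <4,2,2>
C:3↔1 J2 <4,2,3>
3×3 − 2×2 − 1×3 = 2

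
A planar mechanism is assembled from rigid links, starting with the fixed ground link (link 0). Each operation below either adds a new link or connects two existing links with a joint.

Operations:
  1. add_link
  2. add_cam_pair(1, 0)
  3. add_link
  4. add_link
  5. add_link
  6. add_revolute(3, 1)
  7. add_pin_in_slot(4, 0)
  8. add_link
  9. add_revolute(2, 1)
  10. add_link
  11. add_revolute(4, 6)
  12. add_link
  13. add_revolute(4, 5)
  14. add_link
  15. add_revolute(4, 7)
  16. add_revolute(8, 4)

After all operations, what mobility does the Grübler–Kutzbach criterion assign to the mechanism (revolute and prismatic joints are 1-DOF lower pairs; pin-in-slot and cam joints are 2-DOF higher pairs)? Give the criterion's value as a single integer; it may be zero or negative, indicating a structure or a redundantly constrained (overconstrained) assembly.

(L,J1,J2)=(1,0,0); link0 fixed
link1: (2,0,0)
C 1-0 [J2]: (2,0,1)
link2: (3,0,1)
link3: (4,0,1)
link4: (5,0,1)
R 3-1 [J1]: (5,1,1)
PS 4-0 [J2]: (5,1,2)
link5: (6,1,2)
R 2-1 [J1]: (6,2,2)
link6: (7,2,2)
R 4-6 [J1]: (7,3,2)
link7: (8,3,2)
R 4-5 [J1]: (8,4,2)
link8: (9,4,2)
R 4-7 [J1]: (9,5,2)
R 8-4 [J1]: (9,6,2)
Grübler: 3·8 − 2·6 − 2 = 10

M = 10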